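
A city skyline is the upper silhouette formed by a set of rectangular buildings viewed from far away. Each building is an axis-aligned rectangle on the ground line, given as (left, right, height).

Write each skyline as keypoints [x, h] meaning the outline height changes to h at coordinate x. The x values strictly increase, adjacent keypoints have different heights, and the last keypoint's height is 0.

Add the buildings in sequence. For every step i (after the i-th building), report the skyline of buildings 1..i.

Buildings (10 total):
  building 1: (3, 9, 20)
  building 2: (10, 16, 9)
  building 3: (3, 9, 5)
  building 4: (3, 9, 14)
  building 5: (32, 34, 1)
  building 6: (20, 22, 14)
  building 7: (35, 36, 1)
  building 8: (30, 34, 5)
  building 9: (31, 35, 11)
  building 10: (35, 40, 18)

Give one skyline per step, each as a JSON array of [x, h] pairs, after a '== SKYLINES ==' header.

== SKYLINES ==
[[3,20],[9,0]]
[[3,20],[9,0],[10,9],[16,0]]
[[3,20],[9,0],[10,9],[16,0]]
[[3,20],[9,0],[10,9],[16,0]]
[[3,20],[9,0],[10,9],[16,0],[32,1],[34,0]]
[[3,20],[9,0],[10,9],[16,0],[20,14],[22,0],[32,1],[34,0]]
[[3,20],[9,0],[10,9],[16,0],[20,14],[22,0],[32,1],[34,0],[35,1],[36,0]]
[[3,20],[9,0],[10,9],[16,0],[20,14],[22,0],[30,5],[34,0],[35,1],[36,0]]
[[3,20],[9,0],[10,9],[16,0],[20,14],[22,0],[30,5],[31,11],[35,1],[36,0]]
[[3,20],[9,0],[10,9],[16,0],[20,14],[22,0],[30,5],[31,11],[35,18],[40,0]]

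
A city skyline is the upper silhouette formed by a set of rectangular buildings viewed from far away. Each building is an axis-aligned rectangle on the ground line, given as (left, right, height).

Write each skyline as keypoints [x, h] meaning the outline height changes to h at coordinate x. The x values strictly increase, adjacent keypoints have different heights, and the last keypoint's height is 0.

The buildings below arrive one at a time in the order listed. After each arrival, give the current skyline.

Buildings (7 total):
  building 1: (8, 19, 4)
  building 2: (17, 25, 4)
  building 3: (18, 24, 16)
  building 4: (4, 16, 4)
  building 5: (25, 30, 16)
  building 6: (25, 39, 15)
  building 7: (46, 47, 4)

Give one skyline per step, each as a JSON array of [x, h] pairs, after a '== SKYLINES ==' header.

== SKYLINES ==
[[8,4],[19,0]]
[[8,4],[25,0]]
[[8,4],[18,16],[24,4],[25,0]]
[[4,4],[18,16],[24,4],[25,0]]
[[4,4],[18,16],[24,4],[25,16],[30,0]]
[[4,4],[18,16],[24,4],[25,16],[30,15],[39,0]]
[[4,4],[18,16],[24,4],[25,16],[30,15],[39,0],[46,4],[47,0]]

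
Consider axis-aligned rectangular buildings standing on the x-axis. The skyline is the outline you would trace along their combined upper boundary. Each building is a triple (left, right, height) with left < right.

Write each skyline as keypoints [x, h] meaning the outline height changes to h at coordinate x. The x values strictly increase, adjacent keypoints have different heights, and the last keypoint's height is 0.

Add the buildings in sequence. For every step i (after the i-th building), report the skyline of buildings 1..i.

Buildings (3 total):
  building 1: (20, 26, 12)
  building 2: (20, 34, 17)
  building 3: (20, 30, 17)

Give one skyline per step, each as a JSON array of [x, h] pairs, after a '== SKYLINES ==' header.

== SKYLINES ==
[[20,12],[26,0]]
[[20,17],[34,0]]
[[20,17],[34,0]]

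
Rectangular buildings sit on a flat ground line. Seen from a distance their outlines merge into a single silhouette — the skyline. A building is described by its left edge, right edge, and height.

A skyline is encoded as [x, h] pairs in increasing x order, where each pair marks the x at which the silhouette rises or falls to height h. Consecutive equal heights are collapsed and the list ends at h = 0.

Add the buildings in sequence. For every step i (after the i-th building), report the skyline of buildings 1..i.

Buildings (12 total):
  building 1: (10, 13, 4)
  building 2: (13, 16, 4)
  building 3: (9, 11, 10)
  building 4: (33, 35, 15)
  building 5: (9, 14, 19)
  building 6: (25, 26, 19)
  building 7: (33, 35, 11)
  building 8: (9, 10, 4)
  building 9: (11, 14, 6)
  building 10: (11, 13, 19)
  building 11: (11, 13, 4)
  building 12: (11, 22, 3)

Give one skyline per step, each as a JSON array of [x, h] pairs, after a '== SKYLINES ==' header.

== SKYLINES ==
[[10,4],[13,0]]
[[10,4],[16,0]]
[[9,10],[11,4],[16,0]]
[[9,10],[11,4],[16,0],[33,15],[35,0]]
[[9,19],[14,4],[16,0],[33,15],[35,0]]
[[9,19],[14,4],[16,0],[25,19],[26,0],[33,15],[35,0]]
[[9,19],[14,4],[16,0],[25,19],[26,0],[33,15],[35,0]]
[[9,19],[14,4],[16,0],[25,19],[26,0],[33,15],[35,0]]
[[9,19],[14,4],[16,0],[25,19],[26,0],[33,15],[35,0]]
[[9,19],[14,4],[16,0],[25,19],[26,0],[33,15],[35,0]]
[[9,19],[14,4],[16,0],[25,19],[26,0],[33,15],[35,0]]
[[9,19],[14,4],[16,3],[22,0],[25,19],[26,0],[33,15],[35,0]]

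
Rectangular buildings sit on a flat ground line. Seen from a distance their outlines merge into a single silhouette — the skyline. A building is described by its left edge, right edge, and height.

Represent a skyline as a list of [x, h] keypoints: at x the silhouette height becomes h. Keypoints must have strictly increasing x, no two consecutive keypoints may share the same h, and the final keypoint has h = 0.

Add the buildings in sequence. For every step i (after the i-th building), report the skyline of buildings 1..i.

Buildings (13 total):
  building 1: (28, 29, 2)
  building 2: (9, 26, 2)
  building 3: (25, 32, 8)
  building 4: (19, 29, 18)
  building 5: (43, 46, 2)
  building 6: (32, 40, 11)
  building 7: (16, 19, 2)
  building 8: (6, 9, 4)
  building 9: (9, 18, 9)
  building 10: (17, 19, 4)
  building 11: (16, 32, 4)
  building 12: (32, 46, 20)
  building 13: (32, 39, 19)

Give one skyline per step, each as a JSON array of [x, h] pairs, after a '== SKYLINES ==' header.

== SKYLINES ==
[[28,2],[29,0]]
[[9,2],[26,0],[28,2],[29,0]]
[[9,2],[25,8],[32,0]]
[[9,2],[19,18],[29,8],[32,0]]
[[9,2],[19,18],[29,8],[32,0],[43,2],[46,0]]
[[9,2],[19,18],[29,8],[32,11],[40,0],[43,2],[46,0]]
[[9,2],[19,18],[29,8],[32,11],[40,0],[43,2],[46,0]]
[[6,4],[9,2],[19,18],[29,8],[32,11],[40,0],[43,2],[46,0]]
[[6,4],[9,9],[18,2],[19,18],[29,8],[32,11],[40,0],[43,2],[46,0]]
[[6,4],[9,9],[18,4],[19,18],[29,8],[32,11],[40,0],[43,2],[46,0]]
[[6,4],[9,9],[18,4],[19,18],[29,8],[32,11],[40,0],[43,2],[46,0]]
[[6,4],[9,9],[18,4],[19,18],[29,8],[32,20],[46,0]]
[[6,4],[9,9],[18,4],[19,18],[29,8],[32,20],[46,0]]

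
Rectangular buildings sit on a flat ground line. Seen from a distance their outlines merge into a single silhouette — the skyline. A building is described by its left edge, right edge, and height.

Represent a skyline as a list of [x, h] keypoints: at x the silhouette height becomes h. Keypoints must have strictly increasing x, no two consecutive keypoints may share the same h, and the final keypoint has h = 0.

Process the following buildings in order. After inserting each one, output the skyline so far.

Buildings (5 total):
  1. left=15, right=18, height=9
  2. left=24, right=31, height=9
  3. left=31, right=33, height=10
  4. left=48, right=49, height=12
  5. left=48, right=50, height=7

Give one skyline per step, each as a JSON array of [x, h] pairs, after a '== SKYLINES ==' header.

== SKYLINES ==
[[15,9],[18,0]]
[[15,9],[18,0],[24,9],[31,0]]
[[15,9],[18,0],[24,9],[31,10],[33,0]]
[[15,9],[18,0],[24,9],[31,10],[33,0],[48,12],[49,0]]
[[15,9],[18,0],[24,9],[31,10],[33,0],[48,12],[49,7],[50,0]]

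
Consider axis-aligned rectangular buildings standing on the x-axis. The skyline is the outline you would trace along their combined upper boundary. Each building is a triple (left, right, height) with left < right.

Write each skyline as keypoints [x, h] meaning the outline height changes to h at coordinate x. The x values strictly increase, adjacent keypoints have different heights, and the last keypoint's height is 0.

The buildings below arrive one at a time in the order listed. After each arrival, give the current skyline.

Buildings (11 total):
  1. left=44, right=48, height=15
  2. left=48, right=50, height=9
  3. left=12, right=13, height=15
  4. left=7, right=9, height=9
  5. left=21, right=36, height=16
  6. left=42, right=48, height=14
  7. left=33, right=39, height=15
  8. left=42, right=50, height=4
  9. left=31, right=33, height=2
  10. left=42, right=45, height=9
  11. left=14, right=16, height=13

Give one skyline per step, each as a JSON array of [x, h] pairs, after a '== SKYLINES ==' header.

== SKYLINES ==
[[44,15],[48,0]]
[[44,15],[48,9],[50,0]]
[[12,15],[13,0],[44,15],[48,9],[50,0]]
[[7,9],[9,0],[12,15],[13,0],[44,15],[48,9],[50,0]]
[[7,9],[9,0],[12,15],[13,0],[21,16],[36,0],[44,15],[48,9],[50,0]]
[[7,9],[9,0],[12,15],[13,0],[21,16],[36,0],[42,14],[44,15],[48,9],[50,0]]
[[7,9],[9,0],[12,15],[13,0],[21,16],[36,15],[39,0],[42,14],[44,15],[48,9],[50,0]]
[[7,9],[9,0],[12,15],[13,0],[21,16],[36,15],[39,0],[42,14],[44,15],[48,9],[50,0]]
[[7,9],[9,0],[12,15],[13,0],[21,16],[36,15],[39,0],[42,14],[44,15],[48,9],[50,0]]
[[7,9],[9,0],[12,15],[13,0],[21,16],[36,15],[39,0],[42,14],[44,15],[48,9],[50,0]]
[[7,9],[9,0],[12,15],[13,0],[14,13],[16,0],[21,16],[36,15],[39,0],[42,14],[44,15],[48,9],[50,0]]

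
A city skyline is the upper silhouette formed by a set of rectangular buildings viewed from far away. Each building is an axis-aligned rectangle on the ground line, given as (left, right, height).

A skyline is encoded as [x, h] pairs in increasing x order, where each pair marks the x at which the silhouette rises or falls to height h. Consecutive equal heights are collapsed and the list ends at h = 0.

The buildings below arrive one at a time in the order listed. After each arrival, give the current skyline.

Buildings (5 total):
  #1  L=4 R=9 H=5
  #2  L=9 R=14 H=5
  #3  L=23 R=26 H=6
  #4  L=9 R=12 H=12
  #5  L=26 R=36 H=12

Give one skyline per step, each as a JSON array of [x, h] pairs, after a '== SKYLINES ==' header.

== SKYLINES ==
[[4,5],[9,0]]
[[4,5],[14,0]]
[[4,5],[14,0],[23,6],[26,0]]
[[4,5],[9,12],[12,5],[14,0],[23,6],[26,0]]
[[4,5],[9,12],[12,5],[14,0],[23,6],[26,12],[36,0]]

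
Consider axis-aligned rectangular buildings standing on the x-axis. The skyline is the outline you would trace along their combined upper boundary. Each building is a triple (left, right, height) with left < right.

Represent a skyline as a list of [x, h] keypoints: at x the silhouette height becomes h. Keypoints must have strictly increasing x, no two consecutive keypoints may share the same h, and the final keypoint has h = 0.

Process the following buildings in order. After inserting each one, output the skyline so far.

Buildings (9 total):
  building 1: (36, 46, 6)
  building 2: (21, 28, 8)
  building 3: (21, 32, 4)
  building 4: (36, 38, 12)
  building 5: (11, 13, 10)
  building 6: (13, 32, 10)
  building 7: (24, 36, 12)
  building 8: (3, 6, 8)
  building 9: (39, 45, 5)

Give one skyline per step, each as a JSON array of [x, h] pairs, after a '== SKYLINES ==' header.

== SKYLINES ==
[[36,6],[46,0]]
[[21,8],[28,0],[36,6],[46,0]]
[[21,8],[28,4],[32,0],[36,6],[46,0]]
[[21,8],[28,4],[32,0],[36,12],[38,6],[46,0]]
[[11,10],[13,0],[21,8],[28,4],[32,0],[36,12],[38,6],[46,0]]
[[11,10],[32,0],[36,12],[38,6],[46,0]]
[[11,10],[24,12],[38,6],[46,0]]
[[3,8],[6,0],[11,10],[24,12],[38,6],[46,0]]
[[3,8],[6,0],[11,10],[24,12],[38,6],[46,0]]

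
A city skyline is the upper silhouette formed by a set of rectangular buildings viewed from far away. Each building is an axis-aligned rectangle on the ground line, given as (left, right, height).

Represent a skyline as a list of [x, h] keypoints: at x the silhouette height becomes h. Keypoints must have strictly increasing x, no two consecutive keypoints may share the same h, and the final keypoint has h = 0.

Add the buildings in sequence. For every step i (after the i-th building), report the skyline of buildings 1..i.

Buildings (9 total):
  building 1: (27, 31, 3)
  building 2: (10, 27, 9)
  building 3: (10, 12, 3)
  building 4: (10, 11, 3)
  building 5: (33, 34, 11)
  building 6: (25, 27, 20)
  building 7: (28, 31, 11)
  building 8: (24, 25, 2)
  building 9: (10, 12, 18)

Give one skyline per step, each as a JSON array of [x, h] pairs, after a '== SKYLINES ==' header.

== SKYLINES ==
[[27,3],[31,0]]
[[10,9],[27,3],[31,0]]
[[10,9],[27,3],[31,0]]
[[10,9],[27,3],[31,0]]
[[10,9],[27,3],[31,0],[33,11],[34,0]]
[[10,9],[25,20],[27,3],[31,0],[33,11],[34,0]]
[[10,9],[25,20],[27,3],[28,11],[31,0],[33,11],[34,0]]
[[10,9],[25,20],[27,3],[28,11],[31,0],[33,11],[34,0]]
[[10,18],[12,9],[25,20],[27,3],[28,11],[31,0],[33,11],[34,0]]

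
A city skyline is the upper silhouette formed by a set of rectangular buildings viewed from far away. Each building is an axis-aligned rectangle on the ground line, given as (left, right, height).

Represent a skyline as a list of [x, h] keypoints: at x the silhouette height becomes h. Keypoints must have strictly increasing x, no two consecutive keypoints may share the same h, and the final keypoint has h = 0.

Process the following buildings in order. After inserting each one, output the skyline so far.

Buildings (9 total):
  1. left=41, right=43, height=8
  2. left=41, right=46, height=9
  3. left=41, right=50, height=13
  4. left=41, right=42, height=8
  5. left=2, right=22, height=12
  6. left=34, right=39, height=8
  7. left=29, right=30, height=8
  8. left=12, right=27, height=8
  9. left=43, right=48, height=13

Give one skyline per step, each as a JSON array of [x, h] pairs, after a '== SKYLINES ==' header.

== SKYLINES ==
[[41,8],[43,0]]
[[41,9],[46,0]]
[[41,13],[50,0]]
[[41,13],[50,0]]
[[2,12],[22,0],[41,13],[50,0]]
[[2,12],[22,0],[34,8],[39,0],[41,13],[50,0]]
[[2,12],[22,0],[29,8],[30,0],[34,8],[39,0],[41,13],[50,0]]
[[2,12],[22,8],[27,0],[29,8],[30,0],[34,8],[39,0],[41,13],[50,0]]
[[2,12],[22,8],[27,0],[29,8],[30,0],[34,8],[39,0],[41,13],[50,0]]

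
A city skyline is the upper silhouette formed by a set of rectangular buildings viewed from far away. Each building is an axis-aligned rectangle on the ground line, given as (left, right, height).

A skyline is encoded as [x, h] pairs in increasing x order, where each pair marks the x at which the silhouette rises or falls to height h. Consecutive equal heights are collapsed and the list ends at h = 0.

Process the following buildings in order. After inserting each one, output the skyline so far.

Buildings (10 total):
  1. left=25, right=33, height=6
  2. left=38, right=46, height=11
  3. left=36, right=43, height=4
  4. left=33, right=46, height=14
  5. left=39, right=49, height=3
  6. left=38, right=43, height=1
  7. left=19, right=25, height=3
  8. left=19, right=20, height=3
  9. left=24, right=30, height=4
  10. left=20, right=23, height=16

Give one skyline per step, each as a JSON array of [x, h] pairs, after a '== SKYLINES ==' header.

== SKYLINES ==
[[25,6],[33,0]]
[[25,6],[33,0],[38,11],[46,0]]
[[25,6],[33,0],[36,4],[38,11],[46,0]]
[[25,6],[33,14],[46,0]]
[[25,6],[33,14],[46,3],[49,0]]
[[25,6],[33,14],[46,3],[49,0]]
[[19,3],[25,6],[33,14],[46,3],[49,0]]
[[19,3],[25,6],[33,14],[46,3],[49,0]]
[[19,3],[24,4],[25,6],[33,14],[46,3],[49,0]]
[[19,3],[20,16],[23,3],[24,4],[25,6],[33,14],[46,3],[49,0]]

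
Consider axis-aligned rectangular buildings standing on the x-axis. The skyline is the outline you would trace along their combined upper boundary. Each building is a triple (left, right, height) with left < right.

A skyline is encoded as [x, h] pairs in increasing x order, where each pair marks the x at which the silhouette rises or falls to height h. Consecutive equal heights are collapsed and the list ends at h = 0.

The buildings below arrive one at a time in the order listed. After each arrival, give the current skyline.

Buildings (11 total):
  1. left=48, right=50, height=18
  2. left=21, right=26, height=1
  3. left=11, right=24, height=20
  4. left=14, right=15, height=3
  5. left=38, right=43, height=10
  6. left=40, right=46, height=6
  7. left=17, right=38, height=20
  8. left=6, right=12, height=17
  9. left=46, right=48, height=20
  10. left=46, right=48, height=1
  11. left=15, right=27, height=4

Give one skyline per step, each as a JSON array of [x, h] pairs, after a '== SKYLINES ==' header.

== SKYLINES ==
[[48,18],[50,0]]
[[21,1],[26,0],[48,18],[50,0]]
[[11,20],[24,1],[26,0],[48,18],[50,0]]
[[11,20],[24,1],[26,0],[48,18],[50,0]]
[[11,20],[24,1],[26,0],[38,10],[43,0],[48,18],[50,0]]
[[11,20],[24,1],[26,0],[38,10],[43,6],[46,0],[48,18],[50,0]]
[[11,20],[38,10],[43,6],[46,0],[48,18],[50,0]]
[[6,17],[11,20],[38,10],[43,6],[46,0],[48,18],[50,0]]
[[6,17],[11,20],[38,10],[43,6],[46,20],[48,18],[50,0]]
[[6,17],[11,20],[38,10],[43,6],[46,20],[48,18],[50,0]]
[[6,17],[11,20],[38,10],[43,6],[46,20],[48,18],[50,0]]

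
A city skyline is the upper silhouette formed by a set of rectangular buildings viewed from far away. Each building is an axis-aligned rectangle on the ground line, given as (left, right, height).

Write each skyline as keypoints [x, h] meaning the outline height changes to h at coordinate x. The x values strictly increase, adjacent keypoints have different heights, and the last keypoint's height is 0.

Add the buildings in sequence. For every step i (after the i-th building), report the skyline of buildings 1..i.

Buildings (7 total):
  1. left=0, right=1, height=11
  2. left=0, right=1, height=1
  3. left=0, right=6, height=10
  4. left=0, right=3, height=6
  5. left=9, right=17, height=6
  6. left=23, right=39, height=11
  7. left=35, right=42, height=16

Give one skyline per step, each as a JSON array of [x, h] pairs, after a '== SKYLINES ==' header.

== SKYLINES ==
[[0,11],[1,0]]
[[0,11],[1,0]]
[[0,11],[1,10],[6,0]]
[[0,11],[1,10],[6,0]]
[[0,11],[1,10],[6,0],[9,6],[17,0]]
[[0,11],[1,10],[6,0],[9,6],[17,0],[23,11],[39,0]]
[[0,11],[1,10],[6,0],[9,6],[17,0],[23,11],[35,16],[42,0]]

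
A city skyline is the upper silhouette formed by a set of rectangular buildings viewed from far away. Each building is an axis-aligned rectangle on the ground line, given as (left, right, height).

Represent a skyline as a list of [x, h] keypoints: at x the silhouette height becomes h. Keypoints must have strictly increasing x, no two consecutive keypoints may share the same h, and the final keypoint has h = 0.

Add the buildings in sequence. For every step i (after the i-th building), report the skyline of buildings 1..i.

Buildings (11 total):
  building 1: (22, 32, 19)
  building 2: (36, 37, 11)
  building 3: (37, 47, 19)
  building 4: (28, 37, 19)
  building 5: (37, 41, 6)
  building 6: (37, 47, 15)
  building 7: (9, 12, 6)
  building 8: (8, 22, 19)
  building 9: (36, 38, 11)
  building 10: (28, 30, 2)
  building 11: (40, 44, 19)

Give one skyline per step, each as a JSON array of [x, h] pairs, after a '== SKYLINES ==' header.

== SKYLINES ==
[[22,19],[32,0]]
[[22,19],[32,0],[36,11],[37,0]]
[[22,19],[32,0],[36,11],[37,19],[47,0]]
[[22,19],[47,0]]
[[22,19],[47,0]]
[[22,19],[47,0]]
[[9,6],[12,0],[22,19],[47,0]]
[[8,19],[47,0]]
[[8,19],[47,0]]
[[8,19],[47,0]]
[[8,19],[47,0]]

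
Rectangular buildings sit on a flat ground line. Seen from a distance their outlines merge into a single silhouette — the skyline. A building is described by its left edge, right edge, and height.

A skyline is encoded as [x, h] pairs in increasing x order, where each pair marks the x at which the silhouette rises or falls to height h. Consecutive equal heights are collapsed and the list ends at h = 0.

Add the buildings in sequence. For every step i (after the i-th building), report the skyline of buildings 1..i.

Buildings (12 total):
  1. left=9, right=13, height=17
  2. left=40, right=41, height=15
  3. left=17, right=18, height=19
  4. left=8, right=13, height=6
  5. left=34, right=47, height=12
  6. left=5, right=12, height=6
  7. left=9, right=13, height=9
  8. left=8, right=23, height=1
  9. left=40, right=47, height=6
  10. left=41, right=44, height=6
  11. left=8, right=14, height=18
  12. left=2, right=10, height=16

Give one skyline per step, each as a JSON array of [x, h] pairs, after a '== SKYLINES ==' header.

== SKYLINES ==
[[9,17],[13,0]]
[[9,17],[13,0],[40,15],[41,0]]
[[9,17],[13,0],[17,19],[18,0],[40,15],[41,0]]
[[8,6],[9,17],[13,0],[17,19],[18,0],[40,15],[41,0]]
[[8,6],[9,17],[13,0],[17,19],[18,0],[34,12],[40,15],[41,12],[47,0]]
[[5,6],[9,17],[13,0],[17,19],[18,0],[34,12],[40,15],[41,12],[47,0]]
[[5,6],[9,17],[13,0],[17,19],[18,0],[34,12],[40,15],[41,12],[47,0]]
[[5,6],[9,17],[13,1],[17,19],[18,1],[23,0],[34,12],[40,15],[41,12],[47,0]]
[[5,6],[9,17],[13,1],[17,19],[18,1],[23,0],[34,12],[40,15],[41,12],[47,0]]
[[5,6],[9,17],[13,1],[17,19],[18,1],[23,0],[34,12],[40,15],[41,12],[47,0]]
[[5,6],[8,18],[14,1],[17,19],[18,1],[23,0],[34,12],[40,15],[41,12],[47,0]]
[[2,16],[8,18],[14,1],[17,19],[18,1],[23,0],[34,12],[40,15],[41,12],[47,0]]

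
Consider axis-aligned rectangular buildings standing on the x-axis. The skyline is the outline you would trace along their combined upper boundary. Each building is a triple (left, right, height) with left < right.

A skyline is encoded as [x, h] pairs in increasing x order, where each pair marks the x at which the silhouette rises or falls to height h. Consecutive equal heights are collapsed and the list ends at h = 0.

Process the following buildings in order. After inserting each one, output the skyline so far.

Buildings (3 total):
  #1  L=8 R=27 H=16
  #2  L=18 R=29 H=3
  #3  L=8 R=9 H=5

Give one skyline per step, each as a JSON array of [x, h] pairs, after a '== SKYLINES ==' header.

== SKYLINES ==
[[8,16],[27,0]]
[[8,16],[27,3],[29,0]]
[[8,16],[27,3],[29,0]]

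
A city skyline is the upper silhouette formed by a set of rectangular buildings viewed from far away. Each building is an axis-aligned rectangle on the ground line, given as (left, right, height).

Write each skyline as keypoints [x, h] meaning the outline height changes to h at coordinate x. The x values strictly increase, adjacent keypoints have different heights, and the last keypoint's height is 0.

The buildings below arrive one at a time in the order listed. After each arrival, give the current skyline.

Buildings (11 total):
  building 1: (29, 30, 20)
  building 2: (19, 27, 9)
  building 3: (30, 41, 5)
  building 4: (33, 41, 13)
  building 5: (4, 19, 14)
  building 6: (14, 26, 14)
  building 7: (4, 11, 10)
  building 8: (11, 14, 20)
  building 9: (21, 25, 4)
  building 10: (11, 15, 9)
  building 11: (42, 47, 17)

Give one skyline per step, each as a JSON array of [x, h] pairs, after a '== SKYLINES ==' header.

== SKYLINES ==
[[29,20],[30,0]]
[[19,9],[27,0],[29,20],[30,0]]
[[19,9],[27,0],[29,20],[30,5],[41,0]]
[[19,9],[27,0],[29,20],[30,5],[33,13],[41,0]]
[[4,14],[19,9],[27,0],[29,20],[30,5],[33,13],[41,0]]
[[4,14],[26,9],[27,0],[29,20],[30,5],[33,13],[41,0]]
[[4,14],[26,9],[27,0],[29,20],[30,5],[33,13],[41,0]]
[[4,14],[11,20],[14,14],[26,9],[27,0],[29,20],[30,5],[33,13],[41,0]]
[[4,14],[11,20],[14,14],[26,9],[27,0],[29,20],[30,5],[33,13],[41,0]]
[[4,14],[11,20],[14,14],[26,9],[27,0],[29,20],[30,5],[33,13],[41,0]]
[[4,14],[11,20],[14,14],[26,9],[27,0],[29,20],[30,5],[33,13],[41,0],[42,17],[47,0]]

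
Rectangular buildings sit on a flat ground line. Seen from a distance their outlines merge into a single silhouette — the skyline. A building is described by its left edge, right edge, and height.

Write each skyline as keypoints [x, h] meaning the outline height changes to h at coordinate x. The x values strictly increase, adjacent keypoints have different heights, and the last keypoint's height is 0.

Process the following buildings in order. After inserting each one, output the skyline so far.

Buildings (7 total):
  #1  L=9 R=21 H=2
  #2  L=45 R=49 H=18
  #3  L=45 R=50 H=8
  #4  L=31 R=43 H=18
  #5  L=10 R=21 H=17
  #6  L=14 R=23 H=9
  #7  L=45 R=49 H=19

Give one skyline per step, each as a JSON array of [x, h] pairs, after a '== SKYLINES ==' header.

== SKYLINES ==
[[9,2],[21,0]]
[[9,2],[21,0],[45,18],[49,0]]
[[9,2],[21,0],[45,18],[49,8],[50,0]]
[[9,2],[21,0],[31,18],[43,0],[45,18],[49,8],[50,0]]
[[9,2],[10,17],[21,0],[31,18],[43,0],[45,18],[49,8],[50,0]]
[[9,2],[10,17],[21,9],[23,0],[31,18],[43,0],[45,18],[49,8],[50,0]]
[[9,2],[10,17],[21,9],[23,0],[31,18],[43,0],[45,19],[49,8],[50,0]]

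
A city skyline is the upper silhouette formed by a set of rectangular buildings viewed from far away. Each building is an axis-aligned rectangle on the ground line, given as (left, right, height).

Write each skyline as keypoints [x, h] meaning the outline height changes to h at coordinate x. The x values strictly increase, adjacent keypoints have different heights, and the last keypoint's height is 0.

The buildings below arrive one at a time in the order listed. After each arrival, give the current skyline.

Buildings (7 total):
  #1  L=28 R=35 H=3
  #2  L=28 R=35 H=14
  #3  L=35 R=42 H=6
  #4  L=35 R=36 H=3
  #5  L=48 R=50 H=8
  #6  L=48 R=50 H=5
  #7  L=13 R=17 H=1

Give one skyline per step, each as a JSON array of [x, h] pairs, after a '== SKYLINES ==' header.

== SKYLINES ==
[[28,3],[35,0]]
[[28,14],[35,0]]
[[28,14],[35,6],[42,0]]
[[28,14],[35,6],[42,0]]
[[28,14],[35,6],[42,0],[48,8],[50,0]]
[[28,14],[35,6],[42,0],[48,8],[50,0]]
[[13,1],[17,0],[28,14],[35,6],[42,0],[48,8],[50,0]]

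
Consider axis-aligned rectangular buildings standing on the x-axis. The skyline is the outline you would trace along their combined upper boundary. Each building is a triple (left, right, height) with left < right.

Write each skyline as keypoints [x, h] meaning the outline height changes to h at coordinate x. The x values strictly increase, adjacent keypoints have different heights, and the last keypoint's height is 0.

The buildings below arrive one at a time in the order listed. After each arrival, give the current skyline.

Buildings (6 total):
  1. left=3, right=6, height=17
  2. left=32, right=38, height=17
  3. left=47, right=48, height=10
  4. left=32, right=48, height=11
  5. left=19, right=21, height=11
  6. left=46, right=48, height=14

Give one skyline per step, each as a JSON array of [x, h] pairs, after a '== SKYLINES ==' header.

== SKYLINES ==
[[3,17],[6,0]]
[[3,17],[6,0],[32,17],[38,0]]
[[3,17],[6,0],[32,17],[38,0],[47,10],[48,0]]
[[3,17],[6,0],[32,17],[38,11],[48,0]]
[[3,17],[6,0],[19,11],[21,0],[32,17],[38,11],[48,0]]
[[3,17],[6,0],[19,11],[21,0],[32,17],[38,11],[46,14],[48,0]]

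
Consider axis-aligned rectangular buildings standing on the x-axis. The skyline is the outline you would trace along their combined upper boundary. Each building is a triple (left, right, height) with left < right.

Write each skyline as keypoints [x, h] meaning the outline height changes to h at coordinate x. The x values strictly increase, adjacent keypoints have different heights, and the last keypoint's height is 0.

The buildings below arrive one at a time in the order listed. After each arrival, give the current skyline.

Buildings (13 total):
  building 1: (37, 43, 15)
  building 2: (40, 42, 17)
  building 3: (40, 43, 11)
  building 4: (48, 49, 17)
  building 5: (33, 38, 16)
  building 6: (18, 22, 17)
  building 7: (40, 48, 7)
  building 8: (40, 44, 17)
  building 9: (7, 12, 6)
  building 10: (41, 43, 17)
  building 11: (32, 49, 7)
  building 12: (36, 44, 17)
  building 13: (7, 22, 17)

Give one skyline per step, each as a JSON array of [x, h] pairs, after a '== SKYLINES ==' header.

== SKYLINES ==
[[37,15],[43,0]]
[[37,15],[40,17],[42,15],[43,0]]
[[37,15],[40,17],[42,15],[43,0]]
[[37,15],[40,17],[42,15],[43,0],[48,17],[49,0]]
[[33,16],[38,15],[40,17],[42,15],[43,0],[48,17],[49,0]]
[[18,17],[22,0],[33,16],[38,15],[40,17],[42,15],[43,0],[48,17],[49,0]]
[[18,17],[22,0],[33,16],[38,15],[40,17],[42,15],[43,7],[48,17],[49,0]]
[[18,17],[22,0],[33,16],[38,15],[40,17],[44,7],[48,17],[49,0]]
[[7,6],[12,0],[18,17],[22,0],[33,16],[38,15],[40,17],[44,7],[48,17],[49,0]]
[[7,6],[12,0],[18,17],[22,0],[33,16],[38,15],[40,17],[44,7],[48,17],[49,0]]
[[7,6],[12,0],[18,17],[22,0],[32,7],[33,16],[38,15],[40,17],[44,7],[48,17],[49,0]]
[[7,6],[12,0],[18,17],[22,0],[32,7],[33,16],[36,17],[44,7],[48,17],[49,0]]
[[7,17],[22,0],[32,7],[33,16],[36,17],[44,7],[48,17],[49,0]]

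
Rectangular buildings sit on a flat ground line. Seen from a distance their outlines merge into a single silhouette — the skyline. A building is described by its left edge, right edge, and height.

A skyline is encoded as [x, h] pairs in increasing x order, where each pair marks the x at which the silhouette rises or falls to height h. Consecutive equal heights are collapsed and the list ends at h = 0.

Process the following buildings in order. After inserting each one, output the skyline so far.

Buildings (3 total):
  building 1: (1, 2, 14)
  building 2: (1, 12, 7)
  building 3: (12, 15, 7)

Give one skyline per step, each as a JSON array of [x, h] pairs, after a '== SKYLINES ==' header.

== SKYLINES ==
[[1,14],[2,0]]
[[1,14],[2,7],[12,0]]
[[1,14],[2,7],[15,0]]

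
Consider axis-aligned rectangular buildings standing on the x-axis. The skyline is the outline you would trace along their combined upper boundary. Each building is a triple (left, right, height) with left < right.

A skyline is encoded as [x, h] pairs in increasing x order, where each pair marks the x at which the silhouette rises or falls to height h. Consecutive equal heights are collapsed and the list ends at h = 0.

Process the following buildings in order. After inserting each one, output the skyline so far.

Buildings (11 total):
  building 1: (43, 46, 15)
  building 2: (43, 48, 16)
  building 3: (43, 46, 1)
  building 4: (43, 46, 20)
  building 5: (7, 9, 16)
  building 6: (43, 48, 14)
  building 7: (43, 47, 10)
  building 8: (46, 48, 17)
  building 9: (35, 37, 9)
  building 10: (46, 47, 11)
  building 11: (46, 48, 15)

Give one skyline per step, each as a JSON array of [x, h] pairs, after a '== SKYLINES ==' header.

== SKYLINES ==
[[43,15],[46,0]]
[[43,16],[48,0]]
[[43,16],[48,0]]
[[43,20],[46,16],[48,0]]
[[7,16],[9,0],[43,20],[46,16],[48,0]]
[[7,16],[9,0],[43,20],[46,16],[48,0]]
[[7,16],[9,0],[43,20],[46,16],[48,0]]
[[7,16],[9,0],[43,20],[46,17],[48,0]]
[[7,16],[9,0],[35,9],[37,0],[43,20],[46,17],[48,0]]
[[7,16],[9,0],[35,9],[37,0],[43,20],[46,17],[48,0]]
[[7,16],[9,0],[35,9],[37,0],[43,20],[46,17],[48,0]]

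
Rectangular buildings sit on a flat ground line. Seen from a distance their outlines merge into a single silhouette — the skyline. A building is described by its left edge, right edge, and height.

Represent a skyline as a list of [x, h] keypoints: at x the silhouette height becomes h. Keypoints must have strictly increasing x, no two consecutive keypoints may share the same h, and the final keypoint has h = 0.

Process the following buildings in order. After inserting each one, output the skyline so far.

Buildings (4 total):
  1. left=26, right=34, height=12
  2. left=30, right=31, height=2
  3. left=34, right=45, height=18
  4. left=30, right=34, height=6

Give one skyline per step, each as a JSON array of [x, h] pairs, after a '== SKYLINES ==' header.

== SKYLINES ==
[[26,12],[34,0]]
[[26,12],[34,0]]
[[26,12],[34,18],[45,0]]
[[26,12],[34,18],[45,0]]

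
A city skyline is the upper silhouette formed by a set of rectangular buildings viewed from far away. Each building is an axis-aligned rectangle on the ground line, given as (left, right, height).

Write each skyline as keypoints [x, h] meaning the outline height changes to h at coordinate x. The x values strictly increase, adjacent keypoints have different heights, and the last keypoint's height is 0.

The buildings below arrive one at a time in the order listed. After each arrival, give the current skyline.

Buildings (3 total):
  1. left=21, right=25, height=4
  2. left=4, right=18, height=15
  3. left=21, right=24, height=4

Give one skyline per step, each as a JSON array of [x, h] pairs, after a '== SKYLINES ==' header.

== SKYLINES ==
[[21,4],[25,0]]
[[4,15],[18,0],[21,4],[25,0]]
[[4,15],[18,0],[21,4],[25,0]]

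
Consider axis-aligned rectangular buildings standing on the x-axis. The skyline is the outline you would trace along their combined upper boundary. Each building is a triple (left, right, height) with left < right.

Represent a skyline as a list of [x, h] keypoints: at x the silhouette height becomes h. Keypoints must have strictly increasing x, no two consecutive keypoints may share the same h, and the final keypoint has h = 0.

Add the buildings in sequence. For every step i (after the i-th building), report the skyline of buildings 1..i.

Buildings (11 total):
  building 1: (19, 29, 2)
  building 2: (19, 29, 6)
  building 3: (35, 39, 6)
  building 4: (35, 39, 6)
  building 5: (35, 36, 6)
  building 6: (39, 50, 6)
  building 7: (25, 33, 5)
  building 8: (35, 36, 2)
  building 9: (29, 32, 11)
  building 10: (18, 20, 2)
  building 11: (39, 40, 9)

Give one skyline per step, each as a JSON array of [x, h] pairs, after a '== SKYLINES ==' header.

== SKYLINES ==
[[19,2],[29,0]]
[[19,6],[29,0]]
[[19,6],[29,0],[35,6],[39,0]]
[[19,6],[29,0],[35,6],[39,0]]
[[19,6],[29,0],[35,6],[39,0]]
[[19,6],[29,0],[35,6],[50,0]]
[[19,6],[29,5],[33,0],[35,6],[50,0]]
[[19,6],[29,5],[33,0],[35,6],[50,0]]
[[19,6],[29,11],[32,5],[33,0],[35,6],[50,0]]
[[18,2],[19,6],[29,11],[32,5],[33,0],[35,6],[50,0]]
[[18,2],[19,6],[29,11],[32,5],[33,0],[35,6],[39,9],[40,6],[50,0]]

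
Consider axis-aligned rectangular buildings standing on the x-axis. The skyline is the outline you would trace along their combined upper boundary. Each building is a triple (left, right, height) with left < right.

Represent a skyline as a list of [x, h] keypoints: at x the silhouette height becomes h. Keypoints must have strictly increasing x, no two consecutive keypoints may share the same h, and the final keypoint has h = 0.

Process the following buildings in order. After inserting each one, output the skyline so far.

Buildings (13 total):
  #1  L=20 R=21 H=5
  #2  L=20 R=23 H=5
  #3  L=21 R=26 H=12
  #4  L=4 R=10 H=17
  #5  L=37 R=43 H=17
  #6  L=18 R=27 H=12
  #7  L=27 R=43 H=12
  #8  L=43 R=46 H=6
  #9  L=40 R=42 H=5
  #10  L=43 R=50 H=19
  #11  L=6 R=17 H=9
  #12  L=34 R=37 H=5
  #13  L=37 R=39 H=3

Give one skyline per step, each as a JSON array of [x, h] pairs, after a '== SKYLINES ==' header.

== SKYLINES ==
[[20,5],[21,0]]
[[20,5],[23,0]]
[[20,5],[21,12],[26,0]]
[[4,17],[10,0],[20,5],[21,12],[26,0]]
[[4,17],[10,0],[20,5],[21,12],[26,0],[37,17],[43,0]]
[[4,17],[10,0],[18,12],[27,0],[37,17],[43,0]]
[[4,17],[10,0],[18,12],[37,17],[43,0]]
[[4,17],[10,0],[18,12],[37,17],[43,6],[46,0]]
[[4,17],[10,0],[18,12],[37,17],[43,6],[46,0]]
[[4,17],[10,0],[18,12],[37,17],[43,19],[50,0]]
[[4,17],[10,9],[17,0],[18,12],[37,17],[43,19],[50,0]]
[[4,17],[10,9],[17,0],[18,12],[37,17],[43,19],[50,0]]
[[4,17],[10,9],[17,0],[18,12],[37,17],[43,19],[50,0]]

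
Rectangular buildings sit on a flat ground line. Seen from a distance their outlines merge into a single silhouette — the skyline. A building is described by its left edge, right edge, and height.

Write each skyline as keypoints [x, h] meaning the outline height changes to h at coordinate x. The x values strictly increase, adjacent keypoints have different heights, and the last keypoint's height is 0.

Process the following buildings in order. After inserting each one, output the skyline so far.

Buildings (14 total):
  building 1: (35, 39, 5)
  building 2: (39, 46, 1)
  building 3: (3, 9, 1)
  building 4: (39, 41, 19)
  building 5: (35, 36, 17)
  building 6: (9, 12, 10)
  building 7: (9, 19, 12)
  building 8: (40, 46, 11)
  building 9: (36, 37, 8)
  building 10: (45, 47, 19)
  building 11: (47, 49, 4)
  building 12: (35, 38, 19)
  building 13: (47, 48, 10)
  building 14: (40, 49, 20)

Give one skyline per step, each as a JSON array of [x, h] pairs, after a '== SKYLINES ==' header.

== SKYLINES ==
[[35,5],[39,0]]
[[35,5],[39,1],[46,0]]
[[3,1],[9,0],[35,5],[39,1],[46,0]]
[[3,1],[9,0],[35,5],[39,19],[41,1],[46,0]]
[[3,1],[9,0],[35,17],[36,5],[39,19],[41,1],[46,0]]
[[3,1],[9,10],[12,0],[35,17],[36,5],[39,19],[41,1],[46,0]]
[[3,1],[9,12],[19,0],[35,17],[36,5],[39,19],[41,1],[46,0]]
[[3,1],[9,12],[19,0],[35,17],[36,5],[39,19],[41,11],[46,0]]
[[3,1],[9,12],[19,0],[35,17],[36,8],[37,5],[39,19],[41,11],[46,0]]
[[3,1],[9,12],[19,0],[35,17],[36,8],[37,5],[39,19],[41,11],[45,19],[47,0]]
[[3,1],[9,12],[19,0],[35,17],[36,8],[37,5],[39,19],[41,11],[45,19],[47,4],[49,0]]
[[3,1],[9,12],[19,0],[35,19],[38,5],[39,19],[41,11],[45,19],[47,4],[49,0]]
[[3,1],[9,12],[19,0],[35,19],[38,5],[39,19],[41,11],[45,19],[47,10],[48,4],[49,0]]
[[3,1],[9,12],[19,0],[35,19],[38,5],[39,19],[40,20],[49,0]]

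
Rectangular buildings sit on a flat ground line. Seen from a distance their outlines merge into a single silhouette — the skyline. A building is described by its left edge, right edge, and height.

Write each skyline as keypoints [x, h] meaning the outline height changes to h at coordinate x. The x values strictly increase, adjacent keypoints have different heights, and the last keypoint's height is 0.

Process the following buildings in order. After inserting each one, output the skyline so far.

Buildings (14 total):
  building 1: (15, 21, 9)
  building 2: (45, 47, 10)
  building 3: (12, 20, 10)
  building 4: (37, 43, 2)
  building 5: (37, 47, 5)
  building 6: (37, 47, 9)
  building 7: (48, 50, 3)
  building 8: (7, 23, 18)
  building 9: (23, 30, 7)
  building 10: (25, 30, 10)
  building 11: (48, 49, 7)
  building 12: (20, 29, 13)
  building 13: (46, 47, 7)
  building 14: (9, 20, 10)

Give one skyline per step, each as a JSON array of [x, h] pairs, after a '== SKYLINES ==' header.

== SKYLINES ==
[[15,9],[21,0]]
[[15,9],[21,0],[45,10],[47,0]]
[[12,10],[20,9],[21,0],[45,10],[47,0]]
[[12,10],[20,9],[21,0],[37,2],[43,0],[45,10],[47,0]]
[[12,10],[20,9],[21,0],[37,5],[45,10],[47,0]]
[[12,10],[20,9],[21,0],[37,9],[45,10],[47,0]]
[[12,10],[20,9],[21,0],[37,9],[45,10],[47,0],[48,3],[50,0]]
[[7,18],[23,0],[37,9],[45,10],[47,0],[48,3],[50,0]]
[[7,18],[23,7],[30,0],[37,9],[45,10],[47,0],[48,3],[50,0]]
[[7,18],[23,7],[25,10],[30,0],[37,9],[45,10],[47,0],[48,3],[50,0]]
[[7,18],[23,7],[25,10],[30,0],[37,9],[45,10],[47,0],[48,7],[49,3],[50,0]]
[[7,18],[23,13],[29,10],[30,0],[37,9],[45,10],[47,0],[48,7],[49,3],[50,0]]
[[7,18],[23,13],[29,10],[30,0],[37,9],[45,10],[47,0],[48,7],[49,3],[50,0]]
[[7,18],[23,13],[29,10],[30,0],[37,9],[45,10],[47,0],[48,7],[49,3],[50,0]]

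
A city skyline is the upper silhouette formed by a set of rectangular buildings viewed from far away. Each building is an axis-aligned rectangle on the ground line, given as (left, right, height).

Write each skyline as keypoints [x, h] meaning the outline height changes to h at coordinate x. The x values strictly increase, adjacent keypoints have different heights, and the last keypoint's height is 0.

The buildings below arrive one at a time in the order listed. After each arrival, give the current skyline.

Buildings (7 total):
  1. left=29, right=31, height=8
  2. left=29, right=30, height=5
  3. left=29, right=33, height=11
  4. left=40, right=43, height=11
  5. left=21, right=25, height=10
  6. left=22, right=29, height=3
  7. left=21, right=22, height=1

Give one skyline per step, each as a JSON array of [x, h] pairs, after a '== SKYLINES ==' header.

== SKYLINES ==
[[29,8],[31,0]]
[[29,8],[31,0]]
[[29,11],[33,0]]
[[29,11],[33,0],[40,11],[43,0]]
[[21,10],[25,0],[29,11],[33,0],[40,11],[43,0]]
[[21,10],[25,3],[29,11],[33,0],[40,11],[43,0]]
[[21,10],[25,3],[29,11],[33,0],[40,11],[43,0]]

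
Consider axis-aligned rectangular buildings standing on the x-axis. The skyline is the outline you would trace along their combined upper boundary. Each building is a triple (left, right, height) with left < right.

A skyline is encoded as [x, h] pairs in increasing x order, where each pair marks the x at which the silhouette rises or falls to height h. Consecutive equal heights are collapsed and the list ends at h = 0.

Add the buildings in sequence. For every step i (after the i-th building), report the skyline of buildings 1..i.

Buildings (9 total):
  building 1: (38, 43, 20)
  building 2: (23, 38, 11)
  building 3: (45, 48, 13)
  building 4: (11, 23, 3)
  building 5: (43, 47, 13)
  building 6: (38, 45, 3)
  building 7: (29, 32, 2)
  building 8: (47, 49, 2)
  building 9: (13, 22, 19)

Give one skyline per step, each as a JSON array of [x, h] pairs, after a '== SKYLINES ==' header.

== SKYLINES ==
[[38,20],[43,0]]
[[23,11],[38,20],[43,0]]
[[23,11],[38,20],[43,0],[45,13],[48,0]]
[[11,3],[23,11],[38,20],[43,0],[45,13],[48,0]]
[[11,3],[23,11],[38,20],[43,13],[48,0]]
[[11,3],[23,11],[38,20],[43,13],[48,0]]
[[11,3],[23,11],[38,20],[43,13],[48,0]]
[[11,3],[23,11],[38,20],[43,13],[48,2],[49,0]]
[[11,3],[13,19],[22,3],[23,11],[38,20],[43,13],[48,2],[49,0]]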